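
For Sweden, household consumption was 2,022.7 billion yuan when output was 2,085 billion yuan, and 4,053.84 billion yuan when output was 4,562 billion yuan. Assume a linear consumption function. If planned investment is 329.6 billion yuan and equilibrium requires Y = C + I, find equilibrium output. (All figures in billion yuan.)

MPC = (4053.84 − 2022.7)/(4562 − 2085) = 2031.14/2477 = 0.82
a = 2022.7 − 0.82(2085) = 313
Equilibrium: Y = 313 + 0.82Y + 329.6
0.18Y = 642.6, so Y = 642.6/0.18 = 3570

Y = 3570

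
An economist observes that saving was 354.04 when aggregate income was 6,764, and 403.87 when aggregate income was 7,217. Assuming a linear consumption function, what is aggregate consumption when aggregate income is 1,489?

C = 1715.21

MPS = ΔS/ΔY = (403.87 − 354.04)/(7217 − 6764) = 49.83/453 = 0.11
MPC = 1 − MPS = 0.89
Autonomous saving = 354.04 − 0.11(6764) = -390, so a = 390
C = 390 + 0.89(1489) = 390 + 1325.21 = 1715.21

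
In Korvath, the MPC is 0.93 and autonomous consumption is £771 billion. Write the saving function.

S = -771 + 0.07Y

S = Y − C = Y − (771 + 0.93Y) = -771 + (1 − 0.93)Y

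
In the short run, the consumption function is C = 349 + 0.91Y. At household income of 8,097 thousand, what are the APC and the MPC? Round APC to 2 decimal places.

MPC = 0.91 (the slope of the consumption function)
C = 349 + 0.91(8097) = 7717.27, so APC = 7717.27/8097 = 0.95

APC = 0.95; MPC = 0.91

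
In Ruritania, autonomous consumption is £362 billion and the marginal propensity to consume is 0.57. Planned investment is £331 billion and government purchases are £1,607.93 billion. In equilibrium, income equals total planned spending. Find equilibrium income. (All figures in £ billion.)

Y = 5351

Y = C + I + G = 362 + 0.57Y + 331 + 1607.93
Y − 0.57Y = 2300.93
0.43Y = 2300.93, so Y = 2300.93/0.43 = 5351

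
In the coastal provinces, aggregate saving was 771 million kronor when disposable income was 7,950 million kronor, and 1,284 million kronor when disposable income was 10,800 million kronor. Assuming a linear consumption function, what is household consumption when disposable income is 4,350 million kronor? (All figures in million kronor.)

MPS = ΔS/ΔY = (1284 − 771)/(10800 − 7950) = 513/2850 = 0.18
MPC = 1 − MPS = 0.82
Autonomous saving = 771 − 0.18(7950) = -660, so a = 660
C = 660 + 0.82(4350) = 660 + 3567 = 4227

C = 4227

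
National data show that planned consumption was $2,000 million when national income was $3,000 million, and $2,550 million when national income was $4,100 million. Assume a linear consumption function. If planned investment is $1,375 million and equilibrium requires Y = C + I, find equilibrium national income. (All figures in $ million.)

Y = 3750

MPC = (2550 − 2000)/(4100 − 3000) = 550/1100 = 0.5
a = 2000 − 0.5(3000) = 500
Equilibrium: Y = 500 + 0.5Y + 1375
0.5Y = 1875, so Y = 1875/0.5 = 3750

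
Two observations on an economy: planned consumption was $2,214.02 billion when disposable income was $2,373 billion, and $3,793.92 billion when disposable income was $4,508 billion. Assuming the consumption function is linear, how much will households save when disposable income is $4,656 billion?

S = 752.56

MPC = (3793.92 − 2214.02)/(4508 − 2373) = 1579.9/2135 = 0.74
a = 2214.02 − 0.74(2373) = 2214.02 − 1756.02 = 458
C = 458 + 0.74(4656) = 3903.44
S = 4656 − 3903.44 = 752.56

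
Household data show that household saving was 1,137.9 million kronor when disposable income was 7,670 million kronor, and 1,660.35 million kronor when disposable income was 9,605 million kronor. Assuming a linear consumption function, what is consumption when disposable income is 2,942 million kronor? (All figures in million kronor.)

C = 3080.66

MPS = ΔS/ΔY = (1660.35 − 1137.9)/(9605 − 7670) = 522.45/1935 = 0.27
MPC = 1 − MPS = 0.73
Autonomous saving = 1137.9 − 0.27(7670) = -933, so a = 933
C = 933 + 0.73(2942) = 933 + 2147.66 = 3080.66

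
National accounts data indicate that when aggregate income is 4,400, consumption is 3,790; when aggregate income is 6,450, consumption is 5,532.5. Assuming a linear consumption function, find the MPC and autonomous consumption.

MPC = 0.85; a = 50

MPC = ΔC/ΔY = (5532.5 − 3790)/(6450 − 4400) = 1742.5/2050 = 0.85
a = C − MPC·Y = 3790 − 0.85(4400) = 3790 − 3740 = 50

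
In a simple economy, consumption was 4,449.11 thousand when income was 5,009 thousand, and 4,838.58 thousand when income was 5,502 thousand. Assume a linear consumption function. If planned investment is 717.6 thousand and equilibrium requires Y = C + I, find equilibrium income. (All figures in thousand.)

Y = 5760

MPC = (4838.58 − 4449.11)/(5502 − 5009) = 389.47/493 = 0.79
a = 4449.11 − 0.79(5009) = 492
Equilibrium: Y = 492 + 0.79Y + 717.6
0.21Y = 1209.6, so Y = 1209.6/0.21 = 5760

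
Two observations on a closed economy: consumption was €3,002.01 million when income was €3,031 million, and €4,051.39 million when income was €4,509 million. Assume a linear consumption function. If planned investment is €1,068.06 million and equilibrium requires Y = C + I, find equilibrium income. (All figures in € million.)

Y = 6614

MPC = (4051.39 − 3002.01)/(4509 − 3031) = 1049.38/1478 = 0.71
a = 3002.01 − 0.71(3031) = 850
Equilibrium: Y = 850 + 0.71Y + 1068.06
0.29Y = 1918.06, so Y = 1918.06/0.29 = 6614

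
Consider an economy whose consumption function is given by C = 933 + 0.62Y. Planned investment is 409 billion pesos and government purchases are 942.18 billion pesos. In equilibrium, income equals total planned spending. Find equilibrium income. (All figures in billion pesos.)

Y = C + I + G = 933 + 0.62Y + 409 + 942.18
Y − 0.62Y = 2284.18
0.38Y = 2284.18, so Y = 2284.18/0.38 = 6011

Y = 6011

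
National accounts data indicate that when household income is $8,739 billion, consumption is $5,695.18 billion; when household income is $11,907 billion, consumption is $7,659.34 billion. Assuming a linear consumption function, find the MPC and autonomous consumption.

MPC = ΔC/ΔY = (7659.34 − 5695.18)/(11907 − 8739) = 1964.16/3168 = 0.62
a = C − MPC·Y = 5695.18 − 0.62(8739) = 5695.18 − 5418.18 = 277

MPC = 0.62; a = 277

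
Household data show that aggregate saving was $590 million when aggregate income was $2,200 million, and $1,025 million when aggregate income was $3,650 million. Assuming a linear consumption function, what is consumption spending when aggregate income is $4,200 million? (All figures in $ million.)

C = 3010

MPS = ΔS/ΔY = (1025 − 590)/(3650 − 2200) = 435/1450 = 0.3
MPC = 1 − MPS = 0.7
Autonomous saving = 590 − 0.3(2200) = -70, so a = 70
C = 70 + 0.7(4200) = 70 + 2940 = 3010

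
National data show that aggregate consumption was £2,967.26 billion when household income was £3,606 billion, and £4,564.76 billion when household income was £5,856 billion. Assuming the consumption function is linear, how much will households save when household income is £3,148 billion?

MPC = (4564.76 − 2967.26)/(5856 − 3606) = 1597.5/2250 = 0.71
a = 2967.26 − 0.71(3606) = 2967.26 − 2560.26 = 407
C = 407 + 0.71(3148) = 2642.08
S = 3148 − 2642.08 = 505.92

S = 505.92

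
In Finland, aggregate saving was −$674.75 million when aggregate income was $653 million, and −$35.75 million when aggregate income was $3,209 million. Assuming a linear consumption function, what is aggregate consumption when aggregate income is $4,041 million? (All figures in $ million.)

MPS = ΔS/ΔY = (-35.75 − (-674.75))/(3209 − 653) = 639/2556 = 0.25
MPC = 1 − MPS = 0.75
Autonomous saving = -674.75 − 0.25(653) = -838, so a = 838
C = 838 + 0.75(4041) = 838 + 3030.75 = 3868.75

C = 3868.75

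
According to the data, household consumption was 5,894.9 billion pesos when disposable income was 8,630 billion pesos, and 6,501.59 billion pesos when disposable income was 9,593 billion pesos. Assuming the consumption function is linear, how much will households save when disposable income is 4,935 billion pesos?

S = 1367.95

MPC = (6501.59 − 5894.9)/(9593 − 8630) = 606.69/963 = 0.63
a = 5894.9 − 0.63(8630) = 5894.9 − 5436.9 = 458
C = 458 + 0.63(4935) = 3567.05
S = 4935 − 3567.05 = 1367.95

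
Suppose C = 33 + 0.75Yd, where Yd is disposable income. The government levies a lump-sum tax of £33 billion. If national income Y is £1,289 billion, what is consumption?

Yd = Y − T = 1289 − 33 = 1256
C = 33 + 0.75(1256) = 33 + 942 = 975

C = 975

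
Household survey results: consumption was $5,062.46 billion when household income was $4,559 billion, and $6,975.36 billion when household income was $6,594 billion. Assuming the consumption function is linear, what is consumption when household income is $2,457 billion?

C = 3086.58

MPC = (6975.36 − 5062.46)/(6594 − 4559) = 1912.9/2035 = 0.94
a = 5062.46 − 0.94(4559) = 5062.46 − 4285.46 = 777
C = 777 + 0.94(2457) = 777 + 2309.58 = 3086.58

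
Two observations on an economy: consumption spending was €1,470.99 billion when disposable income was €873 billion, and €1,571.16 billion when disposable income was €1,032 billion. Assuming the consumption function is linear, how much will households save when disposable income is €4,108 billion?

MPC = (1571.16 − 1470.99)/(1032 − 873) = 100.17/159 = 0.63
a = 1470.99 − 0.63(873) = 1470.99 − 549.99 = 921
C = 921 + 0.63(4108) = 3509.04
S = 4108 − 3509.04 = 598.96

S = 598.96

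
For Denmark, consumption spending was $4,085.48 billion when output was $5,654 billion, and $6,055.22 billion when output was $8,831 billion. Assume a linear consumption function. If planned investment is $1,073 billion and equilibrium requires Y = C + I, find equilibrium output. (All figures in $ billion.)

Y = 4350

MPC = (6055.22 − 4085.48)/(8831 − 5654) = 1969.74/3177 = 0.62
a = 4085.48 − 0.62(5654) = 580
Equilibrium: Y = 580 + 0.62Y + 1073
0.38Y = 1653, so Y = 1653/0.38 = 4350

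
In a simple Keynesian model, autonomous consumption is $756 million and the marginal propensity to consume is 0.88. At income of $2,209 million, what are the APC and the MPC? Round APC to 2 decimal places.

MPC = 0.88 (the slope of the consumption function)
C = 756 + 0.88(2209) = 2699.92, so APC = 2699.92/2209 = 1.22

APC = 1.22; MPC = 0.88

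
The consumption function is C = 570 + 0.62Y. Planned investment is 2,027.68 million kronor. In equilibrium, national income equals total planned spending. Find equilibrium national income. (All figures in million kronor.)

Y = C + I = 570 + 0.62Y + 2027.68
Y − 0.62Y = 2597.68
0.38Y = 2597.68, so Y = 2597.68/0.38 = 6836

Y = 6836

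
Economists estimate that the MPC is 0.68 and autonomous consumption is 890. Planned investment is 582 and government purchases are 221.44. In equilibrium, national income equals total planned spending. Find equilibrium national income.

Y = C + I + G = 890 + 0.68Y + 582 + 221.44
Y − 0.68Y = 1693.44
0.32Y = 1693.44, so Y = 1693.44/0.32 = 5292

Y = 5292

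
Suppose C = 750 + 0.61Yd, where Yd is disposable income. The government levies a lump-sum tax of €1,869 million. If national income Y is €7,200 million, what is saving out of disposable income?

S = 1329.09

Yd = Y − T = 7200 − 1869 = 5331
C = 750 + 0.61(5331) = 750 + 3251.91 = 4001.91
S = Yd − C = 5331 − 4001.91 = 1329.09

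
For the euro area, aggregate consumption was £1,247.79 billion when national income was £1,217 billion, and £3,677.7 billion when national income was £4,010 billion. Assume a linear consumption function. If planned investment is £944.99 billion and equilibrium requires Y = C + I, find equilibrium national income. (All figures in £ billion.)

Y = 8723

MPC = (3677.7 − 1247.79)/(4010 − 1217) = 2429.91/2793 = 0.87
a = 1247.79 − 0.87(1217) = 189
Equilibrium: Y = 189 + 0.87Y + 944.99
0.13Y = 1133.99, so Y = 1133.99/0.13 = 8723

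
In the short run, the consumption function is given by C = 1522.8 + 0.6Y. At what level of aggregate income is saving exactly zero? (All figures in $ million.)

At break-even, C = Y: 1522.8 + 0.6Y = Y
0.4Y = 1522.8, so Y = 1522.8/0.4 = 3807

Y = 3807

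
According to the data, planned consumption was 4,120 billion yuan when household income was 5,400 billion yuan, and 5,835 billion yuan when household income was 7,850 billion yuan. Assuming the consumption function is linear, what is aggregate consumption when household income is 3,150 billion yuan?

C = 2545

MPC = (5835 − 4120)/(7850 − 5400) = 1715/2450 = 0.7
a = 4120 − 0.7(5400) = 4120 − 3780 = 340
C = 340 + 0.7(3150) = 340 + 2205 = 2545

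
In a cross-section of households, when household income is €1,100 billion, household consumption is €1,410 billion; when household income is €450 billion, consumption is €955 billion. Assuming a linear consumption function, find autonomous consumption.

a = 640

MPC = ΔC/ΔY = (1410 − 955)/(1100 − 450) = 455/650 = 0.7
a = C − MPC·Y = 955 − 0.7(450) = 955 − 315 = 640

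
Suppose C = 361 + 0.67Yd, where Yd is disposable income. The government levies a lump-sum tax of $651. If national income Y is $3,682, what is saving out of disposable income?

S = 639.23

Yd = Y − T = 3682 − 651 = 3031
C = 361 + 0.67(3031) = 361 + 2030.77 = 2391.77
S = Yd − C = 3031 − 2391.77 = 639.23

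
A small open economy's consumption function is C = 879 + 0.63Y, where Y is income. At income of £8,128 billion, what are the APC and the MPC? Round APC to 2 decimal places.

APC = 0.74; MPC = 0.63

MPC = 0.63 (the slope of the consumption function)
C = 879 + 0.63(8128) = 5999.64, so APC = 5999.64/8128 = 0.74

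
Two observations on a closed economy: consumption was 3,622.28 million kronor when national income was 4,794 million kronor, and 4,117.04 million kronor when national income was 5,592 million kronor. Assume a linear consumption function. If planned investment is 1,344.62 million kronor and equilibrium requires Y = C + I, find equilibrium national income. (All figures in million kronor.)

MPC = (4117.04 − 3622.28)/(5592 − 4794) = 494.76/798 = 0.62
a = 3622.28 − 0.62(4794) = 650
Equilibrium: Y = 650 + 0.62Y + 1344.62
0.38Y = 1994.62, so Y = 1994.62/0.38 = 5249

Y = 5249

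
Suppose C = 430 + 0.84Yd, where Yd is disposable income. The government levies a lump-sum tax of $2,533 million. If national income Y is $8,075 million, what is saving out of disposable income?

Yd = Y − T = 8075 − 2533 = 5542
C = 430 + 0.84(5542) = 430 + 4655.28 = 5085.28
S = Yd − C = 5542 − 5085.28 = 456.72

S = 456.72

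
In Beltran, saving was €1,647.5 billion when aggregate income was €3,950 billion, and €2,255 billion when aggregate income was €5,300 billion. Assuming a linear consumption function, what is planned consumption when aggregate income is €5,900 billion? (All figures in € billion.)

C = 3375

MPS = ΔS/ΔY = (2255 − 1647.5)/(5300 − 3950) = 607.5/1350 = 0.45
MPC = 1 − MPS = 0.55
Autonomous saving = 1647.5 − 0.45(3950) = -130, so a = 130
C = 130 + 0.55(5900) = 130 + 3245 = 3375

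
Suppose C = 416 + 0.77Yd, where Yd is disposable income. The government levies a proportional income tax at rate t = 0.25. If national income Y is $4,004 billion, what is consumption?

Yd = (1 − 0.25)(4004) = 0.75(4004) = 3003
C = 416 + 0.77(3003) = 416 + 2312.31 = 2728.31

C = 2728.31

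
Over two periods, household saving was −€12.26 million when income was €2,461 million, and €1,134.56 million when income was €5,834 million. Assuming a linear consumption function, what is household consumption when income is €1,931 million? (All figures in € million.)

MPS = ΔS/ΔY = (1134.56 − (-12.26))/(5834 − 2461) = 1146.82/3373 = 0.34
MPC = 1 − MPS = 0.66
Autonomous saving = -12.26 − 0.34(2461) = -849, so a = 849
C = 849 + 0.66(1931) = 849 + 1274.46 = 2123.46

C = 2123.46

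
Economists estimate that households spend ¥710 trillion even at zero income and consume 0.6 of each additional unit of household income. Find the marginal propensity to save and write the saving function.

MPS = 0.4; S = -710 + 0.4Y

MPS = 1 − MPC = 1 − 0.6 = 0.4
S = Y − C = -710 + 0.4Y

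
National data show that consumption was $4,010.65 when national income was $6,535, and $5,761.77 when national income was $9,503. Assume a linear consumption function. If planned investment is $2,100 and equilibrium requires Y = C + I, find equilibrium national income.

MPC = (5761.77 − 4010.65)/(9503 − 6535) = 1751.12/2968 = 0.59
a = 4010.65 − 0.59(6535) = 155
Equilibrium: Y = 155 + 0.59Y + 2100
0.41Y = 2255, so Y = 2255/0.41 = 5500

Y = 5500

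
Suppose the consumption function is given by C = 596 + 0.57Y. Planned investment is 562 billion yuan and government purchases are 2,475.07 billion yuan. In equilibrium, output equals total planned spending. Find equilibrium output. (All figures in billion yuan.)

Y = 8449

Y = C + I + G = 596 + 0.57Y + 562 + 2475.07
Y − 0.57Y = 3633.07
0.43Y = 3633.07, so Y = 3633.07/0.43 = 8449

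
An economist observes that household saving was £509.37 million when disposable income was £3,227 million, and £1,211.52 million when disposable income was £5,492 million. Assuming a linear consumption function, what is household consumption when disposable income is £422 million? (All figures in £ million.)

C = 782.18

MPS = ΔS/ΔY = (1211.52 − 509.37)/(5492 − 3227) = 702.15/2265 = 0.31
MPC = 1 − MPS = 0.69
Autonomous saving = 509.37 − 0.31(3227) = -491, so a = 491
C = 491 + 0.69(422) = 491 + 291.18 = 782.18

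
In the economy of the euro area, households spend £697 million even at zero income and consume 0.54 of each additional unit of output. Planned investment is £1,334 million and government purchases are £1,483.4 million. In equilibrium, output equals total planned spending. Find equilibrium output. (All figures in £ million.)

Y = C + I + G = 697 + 0.54Y + 1334 + 1483.4
Y − 0.54Y = 3514.4
0.46Y = 3514.4, so Y = 3514.4/0.46 = 7640

Y = 7640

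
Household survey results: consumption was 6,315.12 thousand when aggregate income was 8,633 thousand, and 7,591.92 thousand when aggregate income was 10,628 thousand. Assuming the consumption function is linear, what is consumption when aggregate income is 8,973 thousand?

MPC = (7591.92 − 6315.12)/(10628 − 8633) = 1276.8/1995 = 0.64
a = 6315.12 − 0.64(8633) = 6315.12 − 5525.12 = 790
C = 790 + 0.64(8973) = 790 + 5742.72 = 6532.72

C = 6532.72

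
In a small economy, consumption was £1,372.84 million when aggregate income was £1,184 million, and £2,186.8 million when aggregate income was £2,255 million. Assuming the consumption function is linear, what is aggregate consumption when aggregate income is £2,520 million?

MPC = (2186.8 − 1372.84)/(2255 − 1184) = 813.96/1071 = 0.76
a = 1372.84 − 0.76(1184) = 1372.84 − 899.84 = 473
C = 473 + 0.76(2520) = 473 + 1915.2 = 2388.2

C = 2388.2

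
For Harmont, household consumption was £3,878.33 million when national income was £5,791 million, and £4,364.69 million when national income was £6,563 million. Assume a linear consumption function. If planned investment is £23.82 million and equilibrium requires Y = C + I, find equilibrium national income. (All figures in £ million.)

Y = 686

MPC = (4364.69 − 3878.33)/(6563 − 5791) = 486.36/772 = 0.63
a = 3878.33 − 0.63(5791) = 230
Equilibrium: Y = 230 + 0.63Y + 23.82
0.37Y = 253.82, so Y = 253.82/0.37 = 686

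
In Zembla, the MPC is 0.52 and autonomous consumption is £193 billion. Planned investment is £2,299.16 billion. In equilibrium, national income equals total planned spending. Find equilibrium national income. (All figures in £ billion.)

Y = 5192

Y = C + I = 193 + 0.52Y + 2299.16
Y − 0.52Y = 2492.16
0.48Y = 2492.16, so Y = 2492.16/0.48 = 5192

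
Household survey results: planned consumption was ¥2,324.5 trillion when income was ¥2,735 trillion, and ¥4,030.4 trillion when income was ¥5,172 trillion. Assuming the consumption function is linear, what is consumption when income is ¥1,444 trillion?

C = 1420.8

MPC = (4030.4 − 2324.5)/(5172 − 2735) = 1705.9/2437 = 0.7
a = 2324.5 − 0.7(2735) = 2324.5 − 1914.5 = 410
C = 410 + 0.7(1444) = 410 + 1010.8 = 1420.8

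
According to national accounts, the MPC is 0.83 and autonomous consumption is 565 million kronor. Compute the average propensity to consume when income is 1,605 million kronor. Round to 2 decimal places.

C = 565 + 0.83(1605) = 1897.15
APC = C/Y = 1897.15/1605 = 1.18

APC = 1.18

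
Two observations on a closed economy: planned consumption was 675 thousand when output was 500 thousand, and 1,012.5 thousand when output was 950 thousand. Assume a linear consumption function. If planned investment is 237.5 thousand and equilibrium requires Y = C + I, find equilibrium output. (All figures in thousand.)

Y = 2150

MPC = (1012.5 − 675)/(950 − 500) = 337.5/450 = 0.75
a = 675 − 0.75(500) = 300
Equilibrium: Y = 300 + 0.75Y + 237.5
0.25Y = 537.5, so Y = 537.5/0.25 = 2150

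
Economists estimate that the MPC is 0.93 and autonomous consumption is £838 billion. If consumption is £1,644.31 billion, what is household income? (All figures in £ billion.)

838 + 0.93Y = 1644.31
0.93Y = 806.31, so Y = 806.31/0.93 = 867

Y = 867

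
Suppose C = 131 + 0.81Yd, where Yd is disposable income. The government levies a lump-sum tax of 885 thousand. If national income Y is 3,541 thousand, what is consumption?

C = 2282.36

Yd = Y − T = 3541 − 885 = 2656
C = 131 + 0.81(2656) = 131 + 2151.36 = 2282.36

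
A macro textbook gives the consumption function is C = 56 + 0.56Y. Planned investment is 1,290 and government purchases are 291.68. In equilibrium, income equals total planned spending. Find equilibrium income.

Y = C + I + G = 56 + 0.56Y + 1290 + 291.68
Y − 0.56Y = 1637.68
0.44Y = 1637.68, so Y = 1637.68/0.44 = 3722

Y = 3722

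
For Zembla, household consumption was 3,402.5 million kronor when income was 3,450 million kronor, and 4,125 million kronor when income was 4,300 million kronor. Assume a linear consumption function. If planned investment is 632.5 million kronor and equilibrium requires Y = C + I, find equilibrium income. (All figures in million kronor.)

Y = 7350

MPC = (4125 − 3402.5)/(4300 − 3450) = 722.5/850 = 0.85
a = 3402.5 − 0.85(3450) = 470
Equilibrium: Y = 470 + 0.85Y + 632.5
0.15Y = 1102.5, so Y = 1102.5/0.15 = 7350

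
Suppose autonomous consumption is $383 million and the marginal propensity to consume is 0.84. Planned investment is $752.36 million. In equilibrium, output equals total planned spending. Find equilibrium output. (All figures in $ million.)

Y = 7096

Y = C + I = 383 + 0.84Y + 752.36
Y − 0.84Y = 1135.36
0.16Y = 1135.36, so Y = 1135.36/0.16 = 7096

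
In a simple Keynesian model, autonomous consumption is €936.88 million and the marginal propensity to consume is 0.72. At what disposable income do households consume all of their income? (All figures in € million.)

Y = 3346

At break-even, C = Y: 936.88 + 0.72Y = Y
0.28Y = 936.88, so Y = 936.88/0.28 = 3346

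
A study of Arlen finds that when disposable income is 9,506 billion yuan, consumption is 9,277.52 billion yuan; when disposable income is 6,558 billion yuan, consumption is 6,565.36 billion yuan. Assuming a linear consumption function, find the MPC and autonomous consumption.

MPC = ΔC/ΔY = (9277.52 − 6565.36)/(9506 − 6558) = 2712.16/2948 = 0.92
a = C − MPC·Y = 6565.36 − 0.92(6558) = 6565.36 − 6033.36 = 532

MPC = 0.92; a = 532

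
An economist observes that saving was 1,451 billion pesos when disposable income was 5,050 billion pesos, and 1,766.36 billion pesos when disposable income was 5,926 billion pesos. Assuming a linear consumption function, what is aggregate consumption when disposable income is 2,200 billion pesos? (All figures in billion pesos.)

C = 1775

MPS = ΔS/ΔY = (1766.36 − 1451)/(5926 − 5050) = 315.36/876 = 0.36
MPC = 1 − MPS = 0.64
Autonomous saving = 1451 − 0.36(5050) = -367, so a = 367
C = 367 + 0.64(2200) = 367 + 1408 = 1775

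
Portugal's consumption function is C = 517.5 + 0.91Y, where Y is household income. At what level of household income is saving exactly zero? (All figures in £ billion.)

Y = 5750

At break-even, C = Y: 517.5 + 0.91Y = Y
0.09Y = 517.5, so Y = 517.5/0.09 = 5750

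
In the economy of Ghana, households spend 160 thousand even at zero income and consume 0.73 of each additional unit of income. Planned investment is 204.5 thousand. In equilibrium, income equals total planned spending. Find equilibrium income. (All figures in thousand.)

Y = 1350

Y = C + I = 160 + 0.73Y + 204.5
Y − 0.73Y = 364.5
0.27Y = 364.5, so Y = 364.5/0.27 = 1350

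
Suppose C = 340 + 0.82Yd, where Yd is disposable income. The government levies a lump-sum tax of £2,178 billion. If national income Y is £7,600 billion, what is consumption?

C = 4786.04

Yd = Y − T = 7600 − 2178 = 5422
C = 340 + 0.82(5422) = 340 + 4446.04 = 4786.04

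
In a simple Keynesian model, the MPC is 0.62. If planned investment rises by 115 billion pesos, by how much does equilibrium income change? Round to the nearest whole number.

The multiplier is 1/(1 − MPC) = 1/0.38.
ΔY = 115/0.38 = 302.63 ≈ 303

ΔY ≈ 303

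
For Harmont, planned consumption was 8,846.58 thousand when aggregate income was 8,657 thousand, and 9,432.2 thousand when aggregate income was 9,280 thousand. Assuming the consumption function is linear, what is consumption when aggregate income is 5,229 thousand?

C = 5624.26

MPC = (9432.2 − 8846.58)/(9280 − 8657) = 585.62/623 = 0.94
a = 8846.58 − 0.94(8657) = 8846.58 − 8137.58 = 709
C = 709 + 0.94(5229) = 709 + 4915.26 = 5624.26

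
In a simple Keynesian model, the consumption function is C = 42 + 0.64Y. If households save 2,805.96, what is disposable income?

S = Y − C = -42 + 0.36Y
-42 + 0.36Y = 2805.96, so 0.36Y = 2847.96 and Y = 7911

Y = 7911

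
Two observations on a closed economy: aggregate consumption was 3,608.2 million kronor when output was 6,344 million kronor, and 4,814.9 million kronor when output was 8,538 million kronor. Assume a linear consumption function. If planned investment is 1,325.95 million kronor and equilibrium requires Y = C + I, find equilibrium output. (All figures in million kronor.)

Y = 3211

MPC = (4814.9 − 3608.2)/(8538 − 6344) = 1206.7/2194 = 0.55
a = 3608.2 − 0.55(6344) = 119
Equilibrium: Y = 119 + 0.55Y + 1325.95
0.45Y = 1444.95, so Y = 1444.95/0.45 = 3211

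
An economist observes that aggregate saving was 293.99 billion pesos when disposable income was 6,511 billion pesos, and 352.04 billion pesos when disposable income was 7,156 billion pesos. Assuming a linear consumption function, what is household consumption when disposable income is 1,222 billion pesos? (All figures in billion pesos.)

MPS = ΔS/ΔY = (352.04 − 293.99)/(7156 − 6511) = 58.05/645 = 0.09
MPC = 1 − MPS = 0.91
Autonomous saving = 293.99 − 0.09(6511) = -292, so a = 292
C = 292 + 0.91(1222) = 292 + 1112.02 = 1404.02

C = 1404.02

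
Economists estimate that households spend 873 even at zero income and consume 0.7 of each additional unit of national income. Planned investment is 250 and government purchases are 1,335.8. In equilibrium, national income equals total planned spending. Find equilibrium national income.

Y = 8196

Y = C + I + G = 873 + 0.7Y + 250 + 1335.8
Y − 0.7Y = 2458.8
0.3Y = 2458.8, so Y = 2458.8/0.3 = 8196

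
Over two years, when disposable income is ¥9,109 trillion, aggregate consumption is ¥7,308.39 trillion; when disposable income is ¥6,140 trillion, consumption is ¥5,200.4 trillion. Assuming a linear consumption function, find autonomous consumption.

MPC = ΔC/ΔY = (7308.39 − 5200.4)/(9109 − 6140) = 2107.99/2969 = 0.71
a = C − MPC·Y = 5200.4 − 0.71(6140) = 5200.4 − 4359.4 = 841

a = 841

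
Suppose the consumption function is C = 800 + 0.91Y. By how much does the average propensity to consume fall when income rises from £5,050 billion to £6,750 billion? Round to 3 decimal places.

ΔAPC = 0.040

At Y = 5050: C = 800 + 0.91(5050) = 5395.5, APC = 5395.5/5050 = 1.0684
At Y = 6750: C = 6942.5, APC = 6942.5/6750 = 1.0285
Fall in APC = 1.0684 − 1.0285 = 0.0399 ≈ 0.040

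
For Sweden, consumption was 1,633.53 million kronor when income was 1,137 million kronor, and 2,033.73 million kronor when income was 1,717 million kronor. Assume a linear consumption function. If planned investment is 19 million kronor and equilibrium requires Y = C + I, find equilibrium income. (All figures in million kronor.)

Y = 2800

MPC = (2033.73 − 1633.53)/(1717 − 1137) = 400.2/580 = 0.69
a = 1633.53 − 0.69(1137) = 849
Equilibrium: Y = 849 + 0.69Y + 19
0.31Y = 868, so Y = 868/0.31 = 2800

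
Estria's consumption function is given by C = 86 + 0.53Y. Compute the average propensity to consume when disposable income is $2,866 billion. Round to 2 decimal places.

APC = 0.56

C = 86 + 0.53(2866) = 1604.98
APC = C/Y = 1604.98/2866 = 0.56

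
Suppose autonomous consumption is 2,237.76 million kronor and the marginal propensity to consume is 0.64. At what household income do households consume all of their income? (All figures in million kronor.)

At break-even, C = Y: 2237.76 + 0.64Y = Y
0.36Y = 2237.76, so Y = 2237.76/0.36 = 6216

Y = 6216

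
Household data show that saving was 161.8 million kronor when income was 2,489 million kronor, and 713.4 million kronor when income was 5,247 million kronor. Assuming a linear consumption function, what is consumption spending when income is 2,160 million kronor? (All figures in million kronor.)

C = 2064

MPS = ΔS/ΔY = (713.4 − 161.8)/(5247 − 2489) = 551.6/2758 = 0.2
MPC = 1 − MPS = 0.8
Autonomous saving = 161.8 − 0.2(2489) = -336, so a = 336
C = 336 + 0.8(2160) = 336 + 1728 = 2064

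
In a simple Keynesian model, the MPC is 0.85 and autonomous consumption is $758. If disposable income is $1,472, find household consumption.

C = 2009.2

C = 758 + 0.85(1472) = 758 + 1251.2 = 2009.2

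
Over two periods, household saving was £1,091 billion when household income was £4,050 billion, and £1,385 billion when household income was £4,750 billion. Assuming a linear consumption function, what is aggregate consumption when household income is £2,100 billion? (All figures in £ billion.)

MPS = ΔS/ΔY = (1385 − 1091)/(4750 − 4050) = 294/700 = 0.42
MPC = 1 − MPS = 0.58
Autonomous saving = 1091 − 0.42(4050) = -610, so a = 610
C = 610 + 0.58(2100) = 610 + 1218 = 1828

C = 1828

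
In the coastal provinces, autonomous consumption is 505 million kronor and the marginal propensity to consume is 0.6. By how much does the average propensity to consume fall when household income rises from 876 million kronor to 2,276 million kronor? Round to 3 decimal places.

ΔAPC = 0.355

At Y = 876: C = 505 + 0.6(876) = 1030.6, APC = 1030.6/876 = 1.1765
At Y = 2276: C = 1870.6, APC = 1870.6/2276 = 0.8219
Fall in APC = 1.1765 − 0.8219 = 0.3546 ≈ 0.355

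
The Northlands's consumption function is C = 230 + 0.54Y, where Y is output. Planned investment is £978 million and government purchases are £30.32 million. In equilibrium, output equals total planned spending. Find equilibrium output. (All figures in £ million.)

Y = C + I + G = 230 + 0.54Y + 978 + 30.32
Y − 0.54Y = 1238.32
0.46Y = 1238.32, so Y = 1238.32/0.46 = 2692

Y = 2692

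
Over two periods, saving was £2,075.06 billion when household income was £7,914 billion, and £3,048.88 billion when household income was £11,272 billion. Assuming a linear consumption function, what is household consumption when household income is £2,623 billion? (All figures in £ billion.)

MPS = ΔS/ΔY = (3048.88 − 2075.06)/(11272 − 7914) = 973.82/3358 = 0.29
MPC = 1 − MPS = 0.71
Autonomous saving = 2075.06 − 0.29(7914) = -220, so a = 220
C = 220 + 0.71(2623) = 220 + 1862.33 = 2082.33

C = 2082.33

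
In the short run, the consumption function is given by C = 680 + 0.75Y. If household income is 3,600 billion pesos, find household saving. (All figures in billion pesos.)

S = 220

C = 680 + 0.75(3600) = 680 + 2700 = 3380
S = Y − C = 3600 − 3380 = 220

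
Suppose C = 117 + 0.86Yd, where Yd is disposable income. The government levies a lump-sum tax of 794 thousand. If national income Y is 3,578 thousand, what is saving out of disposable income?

S = 272.76

Yd = Y − T = 3578 − 794 = 2784
C = 117 + 0.86(2784) = 117 + 2394.24 = 2511.24
S = Yd − C = 2784 − 2511.24 = 272.76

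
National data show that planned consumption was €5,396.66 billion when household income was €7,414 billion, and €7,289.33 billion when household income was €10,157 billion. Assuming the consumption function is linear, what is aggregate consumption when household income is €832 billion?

MPC = (7289.33 − 5396.66)/(10157 − 7414) = 1892.67/2743 = 0.69
a = 5396.66 − 0.69(7414) = 5396.66 − 5115.66 = 281
C = 281 + 0.69(832) = 281 + 574.08 = 855.08

C = 855.08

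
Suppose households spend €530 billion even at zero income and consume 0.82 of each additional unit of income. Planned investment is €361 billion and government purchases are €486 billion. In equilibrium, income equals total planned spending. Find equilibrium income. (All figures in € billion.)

Y = C + I + G = 530 + 0.82Y + 361 + 486
Y − 0.82Y = 1377
0.18Y = 1377, so Y = 1377/0.18 = 7650

Y = 7650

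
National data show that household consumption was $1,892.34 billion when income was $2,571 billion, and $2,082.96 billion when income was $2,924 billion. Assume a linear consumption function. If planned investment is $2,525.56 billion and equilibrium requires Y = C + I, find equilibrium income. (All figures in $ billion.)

MPC = (2082.96 − 1892.34)/(2924 − 2571) = 190.62/353 = 0.54
a = 1892.34 − 0.54(2571) = 504
Equilibrium: Y = 504 + 0.54Y + 2525.56
0.46Y = 3029.56, so Y = 3029.56/0.46 = 6586

Y = 6586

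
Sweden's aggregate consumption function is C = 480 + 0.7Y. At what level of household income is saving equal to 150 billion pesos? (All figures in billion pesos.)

S = Y − C = -480 + 0.3Y
-480 + 0.3Y = 150, so 0.3Y = 630 and Y = 2100

Y = 2100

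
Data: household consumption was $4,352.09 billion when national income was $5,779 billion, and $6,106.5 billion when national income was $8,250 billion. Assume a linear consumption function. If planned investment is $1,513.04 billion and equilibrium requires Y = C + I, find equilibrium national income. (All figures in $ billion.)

Y = 6076

MPC = (6106.5 − 4352.09)/(8250 − 5779) = 1754.41/2471 = 0.71
a = 4352.09 − 0.71(5779) = 249
Equilibrium: Y = 249 + 0.71Y + 1513.04
0.29Y = 1762.04, so Y = 1762.04/0.29 = 6076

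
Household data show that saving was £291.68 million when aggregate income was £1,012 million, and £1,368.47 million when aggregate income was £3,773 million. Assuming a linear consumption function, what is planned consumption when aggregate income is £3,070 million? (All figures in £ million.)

MPS = ΔS/ΔY = (1368.47 − 291.68)/(3773 − 1012) = 1076.79/2761 = 0.39
MPC = 1 − MPS = 0.61
Autonomous saving = 291.68 − 0.39(1012) = -103, so a = 103
C = 103 + 0.61(3070) = 103 + 1872.7 = 1975.7

C = 1975.7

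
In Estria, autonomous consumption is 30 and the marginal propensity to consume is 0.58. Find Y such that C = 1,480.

30 + 0.58Y = 1480
0.58Y = 1450, so Y = 1450/0.58 = 2500

Y = 2500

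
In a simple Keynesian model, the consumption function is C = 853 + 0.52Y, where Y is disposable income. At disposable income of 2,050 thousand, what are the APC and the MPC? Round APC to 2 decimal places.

MPC = 0.52 (the slope of the consumption function)
C = 853 + 0.52(2050) = 1919, so APC = 1919/2050 = 0.94

APC = 0.94; MPC = 0.52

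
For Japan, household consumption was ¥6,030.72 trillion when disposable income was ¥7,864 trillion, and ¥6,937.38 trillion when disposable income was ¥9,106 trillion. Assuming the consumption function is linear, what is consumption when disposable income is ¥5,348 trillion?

MPC = (6937.38 − 6030.72)/(9106 − 7864) = 906.66/1242 = 0.73
a = 6030.72 − 0.73(7864) = 6030.72 − 5740.72 = 290
C = 290 + 0.73(5348) = 290 + 3904.04 = 4194.04

C = 4194.04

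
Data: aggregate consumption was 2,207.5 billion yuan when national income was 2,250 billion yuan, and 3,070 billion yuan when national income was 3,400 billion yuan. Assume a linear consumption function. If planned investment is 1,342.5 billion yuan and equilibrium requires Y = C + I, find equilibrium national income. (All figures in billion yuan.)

Y = 7450

MPC = (3070 − 2207.5)/(3400 − 2250) = 862.5/1150 = 0.75
a = 2207.5 − 0.75(2250) = 520
Equilibrium: Y = 520 + 0.75Y + 1342.5
0.25Y = 1862.5, so Y = 1862.5/0.25 = 7450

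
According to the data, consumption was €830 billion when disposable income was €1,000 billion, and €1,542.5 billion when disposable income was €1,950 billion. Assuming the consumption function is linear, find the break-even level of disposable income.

MPC = (1542.5 − 830)/(1950 − 1000) = 712.5/950 = 0.75
a = 830 − 0.75(1000) = 830 − 750 = 80
Break-even: Y = a/(1−MPC) = 80/0.25 = 320

Y = 320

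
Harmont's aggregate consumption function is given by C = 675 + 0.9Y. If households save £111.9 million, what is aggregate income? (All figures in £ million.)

Y = 7869

S = Y − C = -675 + 0.1Y
-675 + 0.1Y = 111.9, so 0.1Y = 786.9 and Y = 7869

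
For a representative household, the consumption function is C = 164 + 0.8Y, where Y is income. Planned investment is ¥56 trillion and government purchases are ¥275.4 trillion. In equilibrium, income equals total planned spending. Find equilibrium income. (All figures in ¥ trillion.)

Y = 2477

Y = C + I + G = 164 + 0.8Y + 56 + 275.4
Y − 0.8Y = 495.4
0.2Y = 495.4, so Y = 495.4/0.2 = 2477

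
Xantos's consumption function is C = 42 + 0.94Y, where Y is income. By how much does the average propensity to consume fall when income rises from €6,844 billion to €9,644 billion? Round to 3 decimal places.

At Y = 6844: C = 42 + 0.94(6844) = 6475.36, APC = 6475.36/6844 = 0.9461
At Y = 9644: C = 9107.36, APC = 9107.36/9644 = 0.9444
Fall in APC = 0.9461 − 0.9444 = 0.0017 ≈ 0.002

ΔAPC = 0.002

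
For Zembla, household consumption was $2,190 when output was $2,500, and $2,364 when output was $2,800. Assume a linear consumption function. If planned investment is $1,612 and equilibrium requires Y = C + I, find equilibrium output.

Y = 5600

MPC = (2364 − 2190)/(2800 − 2500) = 174/300 = 0.58
a = 2190 − 0.58(2500) = 740
Equilibrium: Y = 740 + 0.58Y + 1612
0.42Y = 2352, so Y = 2352/0.42 = 5600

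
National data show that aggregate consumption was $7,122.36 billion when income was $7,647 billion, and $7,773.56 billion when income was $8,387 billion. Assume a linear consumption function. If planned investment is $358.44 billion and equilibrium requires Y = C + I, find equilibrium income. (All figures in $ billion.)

MPC = (7773.56 − 7122.36)/(8387 − 7647) = 651.2/740 = 0.88
a = 7122.36 − 0.88(7647) = 393
Equilibrium: Y = 393 + 0.88Y + 358.44
0.12Y = 751.44, so Y = 751.44/0.12 = 6262

Y = 6262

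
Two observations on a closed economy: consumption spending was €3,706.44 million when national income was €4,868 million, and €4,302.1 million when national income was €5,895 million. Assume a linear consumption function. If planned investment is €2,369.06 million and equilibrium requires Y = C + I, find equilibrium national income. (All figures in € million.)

MPC = (4302.1 − 3706.44)/(5895 − 4868) = 595.66/1027 = 0.58
a = 3706.44 − 0.58(4868) = 883
Equilibrium: Y = 883 + 0.58Y + 2369.06
0.42Y = 3252.06, so Y = 3252.06/0.42 = 7743

Y = 7743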